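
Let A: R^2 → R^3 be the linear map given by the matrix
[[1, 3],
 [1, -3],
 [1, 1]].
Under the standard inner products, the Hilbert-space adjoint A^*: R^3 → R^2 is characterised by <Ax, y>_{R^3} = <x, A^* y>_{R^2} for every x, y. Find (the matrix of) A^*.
A^* = A^T =
[[1, 1, 1],
 [3, -3, 1]]

For real matrices with standard dot products, the defining identity <Ax, y> = <x, A^* y> gives (Ax)^T y = x^T (A^*) y, i.e. x^T A^T y = x^T (A^*) y. Since this holds for all x, y, we must have A^* = A^T. Therefore
A^* =
[[1, 1, 1],
 [3, -3, 1]].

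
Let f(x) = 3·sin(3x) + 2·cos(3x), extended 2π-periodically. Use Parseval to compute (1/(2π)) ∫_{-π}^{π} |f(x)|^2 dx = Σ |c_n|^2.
Σ |c_n|^2 = 13/2

Expand |f|^2 and use orthogonality of {sin(nx), cos(mx)} on [-π, π]:
  ∫_{-π}^{π} sin(nx)^2 dx = π, ∫ cos(mx)^2 dx = π, and cross terms integrate to 0.
So ∫_{-π}^{π} f(x)^2 dx = 3^2 · π + 2^2 · π = (9 + 4)π.
Divide by 2π: (9 + 4)/2 = 13/2.
By Parseval, this equals Σ |c_n|^2.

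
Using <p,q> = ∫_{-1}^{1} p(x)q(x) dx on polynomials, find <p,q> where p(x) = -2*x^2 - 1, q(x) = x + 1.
<p,q> = -10/3

Expand the product: p(x)·q(x) = -2*x^3 - 2*x^2 - x - 1.
∫_{-1}^{1} of each monomial x^k gives [2/(k+1) if k even, 0 if k odd]. Integrating term-by-term (or equivalently evaluating the antiderivative F(x) = -x^4/2 - 2*x^3/3 - x^2/2 - x at the endpoints):
  F(1) − F(−1) = -8/3 − (2/3) = -10/3.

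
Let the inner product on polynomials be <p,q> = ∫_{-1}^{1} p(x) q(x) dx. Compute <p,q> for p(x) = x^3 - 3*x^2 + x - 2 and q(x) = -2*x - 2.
<p,q> = 148/15

Expand the product: p(x)·q(x) = -2*x^4 + 4*x^3 + 4*x^2 + 2*x + 4.
∫_{-1}^{1} of each monomial x^k gives [2/(k+1) if k even, 0 if k odd]. Integrating term-by-term (or equivalently evaluating the antiderivative F(x) = -2*x^5/5 + x^4 + 4*x^3/3 + x^2 + 4*x at the endpoints):
  F(1) − F(−1) = 104/15 − (-44/15) = 148/15.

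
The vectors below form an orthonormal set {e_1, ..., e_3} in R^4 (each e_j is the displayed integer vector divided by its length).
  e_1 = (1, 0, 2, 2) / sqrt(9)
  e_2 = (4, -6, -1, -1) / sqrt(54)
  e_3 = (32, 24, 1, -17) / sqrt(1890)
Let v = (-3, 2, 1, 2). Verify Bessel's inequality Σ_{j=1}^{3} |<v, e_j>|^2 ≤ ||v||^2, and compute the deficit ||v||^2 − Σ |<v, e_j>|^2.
Σ |<v, e_j>|^2 = 629/35; ||v||^2 = 18; deficit = 1/35

Write each e_j = u_j / sqrt(<u_j, u_j>) where u_j is the displayed integer vector. Then <v, e_j> = <v, u_j> / sqrt(<u_j, u_j>), so |<v, e_j>|^2 = <v, u_j>^2 / <u_j, u_j>.
Coefficients: <v, e_1> = 3/sqrt(9), <v, e_2> = -27/sqrt(54), <v, e_3> = -81/sqrt(1890).
Square and sum: Σ |<v, e_j>|^2 = 629/35.
Compute ||v||^2 = v·v = 18.
Deficit = 18 − 629/35 = 1/35 ≥ 0, confirming Bessel's inequality. (The deficit equals ||v − Σ <v,e_j> e_j||^2, the squared distance from v to span{e_j}.)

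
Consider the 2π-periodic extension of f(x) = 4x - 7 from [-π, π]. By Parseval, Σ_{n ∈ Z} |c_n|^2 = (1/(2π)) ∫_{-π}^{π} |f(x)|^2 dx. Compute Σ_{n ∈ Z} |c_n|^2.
Σ |c_n|^2 = 16π^2/3 + 49

Expand and integrate term by term over [-π, π]:
  ∫ (4x)^2 dx = 16·(2π^3/3); ∫ 2·4·(-7)·x dx = 0 (odd integrand); ∫ (-7)^2 dx = 49·2π.
So (1/(2π)) ∫_{-π}^{π} (4x - 7)^2 dx = 16π^2/3 + 49 = 16π^2/3 + 49.
Parseval ⇒ Σ |c_n|^2 = 16π^2/3 + 49.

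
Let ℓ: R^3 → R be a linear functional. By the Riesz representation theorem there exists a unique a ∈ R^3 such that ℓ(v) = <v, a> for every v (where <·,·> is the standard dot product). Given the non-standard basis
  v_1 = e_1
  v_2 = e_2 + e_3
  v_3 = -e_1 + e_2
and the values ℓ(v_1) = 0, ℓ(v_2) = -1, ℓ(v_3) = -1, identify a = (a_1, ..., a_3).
a = (0, -1, 0)

Write a = (a_1, ..., a_3) in the standard basis. For each basis vector v_i, ℓ(v_i) = <v_i, a> is a linear equation in the a_j's. Collect the n equations into a matrix system V a = ℓ, where row i of V is v_i (expressed in the standard basis). Since V is invertible (lower-triangular with 1s on the diagonal, up to permutation), solve by back-substitution:
  V =
[[1, 0, 0],
 [0, 1, 1],
 [-1, 1, 0]]
  V a = (0, -1, -1)
Solving gives a = (0, -1, 0).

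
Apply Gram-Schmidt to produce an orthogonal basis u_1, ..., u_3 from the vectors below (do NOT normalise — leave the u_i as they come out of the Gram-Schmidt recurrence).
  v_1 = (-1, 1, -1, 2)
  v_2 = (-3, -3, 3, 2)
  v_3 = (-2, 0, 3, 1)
Orthogonal basis:
  u_1 = (-1, 1, -1, 2)
  u_2 = (-20/7, -22/7, 22/7, 12/7)
  u_3 = (-8/27, 85/54, 77/54, -2/9)

Apply the Gram-Schmidt recurrence
  u_1 = v_1
  u_i = v_i − Σ_{j<i} ((v_i · u_j) / (u_j · u_j)) · u_j.

Step by step this gives:
  u_1 = (-1, 1, -1, 2)
  u_2 = (-20/7, -22/7, 22/7, 12/7)
  u_3 = (-8/27, 85/54, 77/54, -2/9)

Orthogonality check:
  u_2 · u_1 = 0 (should be 0)
  u_3 · u_1 = 0 (should be 0)
  u_3 · u_2 = 0 (should be 0)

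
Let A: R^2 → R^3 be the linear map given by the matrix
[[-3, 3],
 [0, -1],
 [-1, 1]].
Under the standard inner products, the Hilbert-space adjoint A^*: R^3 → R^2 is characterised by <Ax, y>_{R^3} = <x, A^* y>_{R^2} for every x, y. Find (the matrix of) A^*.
A^* = A^T =
[[-3, 0, -1],
 [3, -1, 1]]

For real matrices with standard dot products, the defining identity <Ax, y> = <x, A^* y> gives (Ax)^T y = x^T (A^*) y, i.e. x^T A^T y = x^T (A^*) y. Since this holds for all x, y, we must have A^* = A^T. Therefore
A^* =
[[-3, 0, -1],
 [3, -1, 1]].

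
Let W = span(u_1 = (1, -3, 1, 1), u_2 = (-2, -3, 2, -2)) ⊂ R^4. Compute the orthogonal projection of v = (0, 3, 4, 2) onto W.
proj_W(v) = (50/203, 201/203, -106/203, 50/203)

Set up U = [u_1 | ... | u_2] ∈ R^(4×2). The projector onto W = col(U) is P = U (U^T U)^(-1) U^T.
Compute U^T U =
  [12, 7]
  [7, 21],
and U^T v = (-3, -5).
Solve U^T U · c = U^T v for the coefficients: c = (-4/29, -39/203). The projection is proj_W(v) = U c.
Check: (v - proj_W(v)) · u_1 = 0  (should be 0).
Check: (v - proj_W(v)) · u_2 = 0  (should be 0).
Result: proj_W(v) = (50/203, 201/203, -106/203, 50/203).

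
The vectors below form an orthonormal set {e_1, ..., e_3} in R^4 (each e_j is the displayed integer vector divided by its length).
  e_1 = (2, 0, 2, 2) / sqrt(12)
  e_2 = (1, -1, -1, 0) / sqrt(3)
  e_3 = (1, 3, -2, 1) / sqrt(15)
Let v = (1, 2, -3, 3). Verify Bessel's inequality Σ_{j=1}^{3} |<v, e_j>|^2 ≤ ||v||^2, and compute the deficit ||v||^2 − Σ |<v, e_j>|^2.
Σ |<v, e_j>|^2 = 281/15; ||v||^2 = 23; deficit = 64/15

Write each e_j = u_j / sqrt(<u_j, u_j>) where u_j is the displayed integer vector. Then <v, e_j> = <v, u_j> / sqrt(<u_j, u_j>), so |<v, e_j>|^2 = <v, u_j>^2 / <u_j, u_j>.
Coefficients: <v, e_1> = 2/sqrt(12), <v, e_2> = 2/sqrt(3), <v, e_3> = 16/sqrt(15).
Square and sum: Σ |<v, e_j>|^2 = 281/15.
Compute ||v||^2 = v·v = 23.
Deficit = 23 − 281/15 = 64/15 ≥ 0, confirming Bessel's inequality. (The deficit equals ||v − Σ <v,e_j> e_j||^2, the squared distance from v to span{e_j}.)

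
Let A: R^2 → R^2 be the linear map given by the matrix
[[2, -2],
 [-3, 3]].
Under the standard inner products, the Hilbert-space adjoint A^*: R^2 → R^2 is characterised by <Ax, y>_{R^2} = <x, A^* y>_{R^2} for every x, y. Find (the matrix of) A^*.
A^* = A^T =
[[2, -3],
 [-2, 3]]

For real matrices with standard dot products, the defining identity <Ax, y> = <x, A^* y> gives (Ax)^T y = x^T (A^*) y, i.e. x^T A^T y = x^T (A^*) y. Since this holds for all x, y, we must have A^* = A^T. Therefore
A^* =
[[2, -3],
 [-2, 3]].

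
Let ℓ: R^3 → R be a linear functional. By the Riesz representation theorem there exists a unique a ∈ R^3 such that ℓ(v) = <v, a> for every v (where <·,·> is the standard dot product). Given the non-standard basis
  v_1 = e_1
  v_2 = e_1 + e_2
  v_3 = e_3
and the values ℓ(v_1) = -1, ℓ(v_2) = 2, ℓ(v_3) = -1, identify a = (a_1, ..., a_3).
a = (-1, 3, -1)

Write a = (a_1, ..., a_3) in the standard basis. For each basis vector v_i, ℓ(v_i) = <v_i, a> is a linear equation in the a_j's. Collect the n equations into a matrix system V a = ℓ, where row i of V is v_i (expressed in the standard basis). Since V is invertible (lower-triangular with 1s on the diagonal, up to permutation), solve by back-substitution:
  V =
[[1, 0, 0],
 [1, 1, 0],
 [0, 0, 1]]
  V a = (-1, 2, -1)
Solving gives a = (-1, 3, -1).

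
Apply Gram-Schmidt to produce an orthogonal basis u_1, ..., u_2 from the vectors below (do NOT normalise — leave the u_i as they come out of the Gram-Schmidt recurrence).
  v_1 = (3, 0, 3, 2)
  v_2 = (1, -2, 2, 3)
Orthogonal basis:
  u_1 = (3, 0, 3, 2)
  u_2 = (-23/22, -2, -1/22, 18/11)

Apply the Gram-Schmidt recurrence
  u_1 = v_1
  u_i = v_i − Σ_{j<i} ((v_i · u_j) / (u_j · u_j)) · u_j.

Step by step this gives:
  u_1 = (3, 0, 3, 2)
  u_2 = (-23/22, -2, -1/22, 18/11)

Orthogonality check:
  u_2 · u_1 = 0 (should be 0)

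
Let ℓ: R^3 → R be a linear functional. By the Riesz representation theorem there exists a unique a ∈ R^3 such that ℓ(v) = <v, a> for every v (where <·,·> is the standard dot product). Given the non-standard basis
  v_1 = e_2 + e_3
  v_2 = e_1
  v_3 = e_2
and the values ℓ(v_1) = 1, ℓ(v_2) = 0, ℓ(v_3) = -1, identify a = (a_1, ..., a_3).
a = (0, -1, 2)

Write a = (a_1, ..., a_3) in the standard basis. For each basis vector v_i, ℓ(v_i) = <v_i, a> is a linear equation in the a_j's. Collect the n equations into a matrix system V a = ℓ, where row i of V is v_i (expressed in the standard basis). Since V is invertible (lower-triangular with 1s on the diagonal, up to permutation), solve by back-substitution:
  V =
[[0, 1, 1],
 [1, 0, 0],
 [0, 1, 0]]
  V a = (1, 0, -1)
Solving gives a = (0, -1, 2).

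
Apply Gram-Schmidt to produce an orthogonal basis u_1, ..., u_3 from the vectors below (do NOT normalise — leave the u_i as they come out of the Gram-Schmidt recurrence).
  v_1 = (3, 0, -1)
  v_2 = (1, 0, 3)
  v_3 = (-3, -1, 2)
Orthogonal basis:
  u_1 = (3, 0, -1)
  u_2 = (1, 0, 3)
  u_3 = (0, -1, 0)

Apply the Gram-Schmidt recurrence
  u_1 = v_1
  u_i = v_i − Σ_{j<i} ((v_i · u_j) / (u_j · u_j)) · u_j.

Step by step this gives:
  u_1 = (3, 0, -1)
  u_2 = (1, 0, 3)
  u_3 = (0, -1, 0)

Orthogonality check:
  u_2 · u_1 = 0 (should be 0)
  u_3 · u_1 = 0 (should be 0)
  u_3 · u_2 = 0 (should be 0)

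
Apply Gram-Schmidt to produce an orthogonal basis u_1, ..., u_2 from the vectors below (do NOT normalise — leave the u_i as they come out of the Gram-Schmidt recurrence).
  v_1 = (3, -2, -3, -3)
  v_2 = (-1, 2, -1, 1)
Orthogonal basis:
  u_1 = (3, -2, -3, -3)
  u_2 = (-10/31, 48/31, -52/31, 10/31)

Apply the Gram-Schmidt recurrence
  u_1 = v_1
  u_i = v_i − Σ_{j<i} ((v_i · u_j) / (u_j · u_j)) · u_j.

Step by step this gives:
  u_1 = (3, -2, -3, -3)
  u_2 = (-10/31, 48/31, -52/31, 10/31)

Orthogonality check:
  u_2 · u_1 = 0 (should be 0)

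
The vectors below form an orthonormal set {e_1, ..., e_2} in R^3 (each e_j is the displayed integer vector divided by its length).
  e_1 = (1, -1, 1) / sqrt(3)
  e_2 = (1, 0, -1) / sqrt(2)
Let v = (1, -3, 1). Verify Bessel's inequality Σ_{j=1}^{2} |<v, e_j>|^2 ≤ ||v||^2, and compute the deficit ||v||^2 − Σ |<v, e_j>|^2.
Σ |<v, e_j>|^2 = 25/3; ||v||^2 = 11; deficit = 8/3

Write each e_j = u_j / sqrt(<u_j, u_j>) where u_j is the displayed integer vector. Then <v, e_j> = <v, u_j> / sqrt(<u_j, u_j>), so |<v, e_j>|^2 = <v, u_j>^2 / <u_j, u_j>.
Coefficients: <v, e_1> = 5/sqrt(3), <v, e_2> = 0/sqrt(2).
Square and sum: Σ |<v, e_j>|^2 = 25/3.
Compute ||v||^2 = v·v = 11.
Deficit = 11 − 25/3 = 8/3 ≥ 0, confirming Bessel's inequality. (The deficit equals ||v − Σ <v,e_j> e_j||^2, the squared distance from v to span{e_j}.)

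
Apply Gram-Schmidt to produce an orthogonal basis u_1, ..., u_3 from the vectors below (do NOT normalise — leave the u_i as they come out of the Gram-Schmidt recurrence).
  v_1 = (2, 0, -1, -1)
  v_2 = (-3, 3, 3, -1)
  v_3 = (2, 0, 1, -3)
Orthogonal basis:
  u_1 = (2, 0, -1, -1)
  u_2 = (-1/3, 3, 5/3, -7/3)
  u_3 = (2/13, -18/13, 16/13, -12/13)

Apply the Gram-Schmidt recurrence
  u_1 = v_1
  u_i = v_i − Σ_{j<i} ((v_i · u_j) / (u_j · u_j)) · u_j.

Step by step this gives:
  u_1 = (2, 0, -1, -1)
  u_2 = (-1/3, 3, 5/3, -7/3)
  u_3 = (2/13, -18/13, 16/13, -12/13)

Orthogonality check:
  u_2 · u_1 = 0 (should be 0)
  u_3 · u_1 = 0 (should be 0)
  u_3 · u_2 = 0 (should be 0)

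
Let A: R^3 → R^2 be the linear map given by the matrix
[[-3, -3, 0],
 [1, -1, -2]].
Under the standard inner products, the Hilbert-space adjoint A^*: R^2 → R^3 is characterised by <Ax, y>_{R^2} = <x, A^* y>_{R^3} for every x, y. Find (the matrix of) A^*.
A^* = A^T =
[[-3, 1],
 [-3, -1],
 [0, -2]]

For real matrices with standard dot products, the defining identity <Ax, y> = <x, A^* y> gives (Ax)^T y = x^T (A^*) y, i.e. x^T A^T y = x^T (A^*) y. Since this holds for all x, y, we must have A^* = A^T. Therefore
A^* =
[[-3, 1],
 [-3, -1],
 [0, -2]].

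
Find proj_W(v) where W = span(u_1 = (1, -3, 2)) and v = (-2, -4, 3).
proj_W(v) = (8/7, -24/7, 16/7)

Set up U = [u_1 | ... | u_1] ∈ R^(3×1). The projector onto W = col(U) is P = U (U^T U)^(-1) U^T.
Compute U^T U =
  [14],
and U^T v = (16).
Solve U^T U · c = U^T v for the coefficients: c = (8/7). The projection is proj_W(v) = U c.
Check: (v - proj_W(v)) · u_1 = 0  (should be 0).
Result: proj_W(v) = (8/7, -24/7, 16/7).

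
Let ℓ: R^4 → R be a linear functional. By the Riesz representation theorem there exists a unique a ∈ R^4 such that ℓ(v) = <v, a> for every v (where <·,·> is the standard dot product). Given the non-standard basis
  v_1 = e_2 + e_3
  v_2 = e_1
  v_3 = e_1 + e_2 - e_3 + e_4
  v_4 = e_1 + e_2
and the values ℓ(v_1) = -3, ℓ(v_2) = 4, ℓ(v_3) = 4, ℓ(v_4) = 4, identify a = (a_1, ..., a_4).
a = (4, 0, -3, -3)

Write a = (a_1, ..., a_4) in the standard basis. For each basis vector v_i, ℓ(v_i) = <v_i, a> is a linear equation in the a_j's. Collect the n equations into a matrix system V a = ℓ, where row i of V is v_i (expressed in the standard basis). Since V is invertible (lower-triangular with 1s on the diagonal, up to permutation), solve by back-substitution:
  V =
[[0, 1, 1, 0],
 [1, 0, 0, 0],
 [1, 1, -1, 1],
 [1, 1, 0, 0]]
  V a = (-3, 4, 4, 4)
Solving gives a = (4, 0, -3, -3).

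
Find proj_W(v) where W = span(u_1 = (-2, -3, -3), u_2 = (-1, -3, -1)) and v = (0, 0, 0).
proj_W(v) = (0, 0, 0)

Set up U = [u_1 | ... | u_2] ∈ R^(3×2). The projector onto W = col(U) is P = U (U^T U)^(-1) U^T.
Compute U^T U =
  [22, 14]
  [14, 11],
and U^T v = (0, 0).
Solve U^T U · c = U^T v for the coefficients: c = (0, 0). The projection is proj_W(v) = U c.
Check: (v - proj_W(v)) · u_1 = 0  (should be 0).
Check: (v - proj_W(v)) · u_2 = 0  (should be 0).
Result: proj_W(v) = (0, 0, 0).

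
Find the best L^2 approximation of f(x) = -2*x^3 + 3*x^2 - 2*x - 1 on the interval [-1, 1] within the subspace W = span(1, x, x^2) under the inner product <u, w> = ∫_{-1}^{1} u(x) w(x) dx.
g(x) = 3*x^2 - 16*x/5 - 1

The best approximation g ∈ W is the orthogonal projection of f onto W. Writing g = a_0 + a_1 x + a_2 x^2, the coefficients solve the normal equations G · a = b where
  G_{ij} = <φ_i, φ_j> and b_i = <f, φ_i>, with φ_0 = 1, φ_1 = x, φ_2 = x^2.
G =
  [2, 0, 2/3]
  [0, 2/3, 0]
  [2/3, 0, 2/5],
b = (0, -32/15, 8/15).
Solving gives a_0 = -1, a_1 = -16/5, a_2 = 3, so
  g(x) = 3*x^2 - 16*x/5 - 1.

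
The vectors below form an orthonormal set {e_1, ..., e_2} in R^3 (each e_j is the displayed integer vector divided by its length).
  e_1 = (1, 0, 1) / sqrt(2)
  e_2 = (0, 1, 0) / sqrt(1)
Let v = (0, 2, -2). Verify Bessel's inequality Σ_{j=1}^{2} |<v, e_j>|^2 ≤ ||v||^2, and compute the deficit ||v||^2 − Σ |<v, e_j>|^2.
Σ |<v, e_j>|^2 = 6; ||v||^2 = 8; deficit = 2

Write each e_j = u_j / sqrt(<u_j, u_j>) where u_j is the displayed integer vector. Then <v, e_j> = <v, u_j> / sqrt(<u_j, u_j>), so |<v, e_j>|^2 = <v, u_j>^2 / <u_j, u_j>.
Coefficients: <v, e_1> = -2/sqrt(2), <v, e_2> = 2/sqrt(1).
Square and sum: Σ |<v, e_j>|^2 = 6.
Compute ||v||^2 = v·v = 8.
Deficit = 8 − 6 = 2 ≥ 0, confirming Bessel's inequality. (The deficit equals ||v − Σ <v,e_j> e_j||^2, the squared distance from v to span{e_j}.)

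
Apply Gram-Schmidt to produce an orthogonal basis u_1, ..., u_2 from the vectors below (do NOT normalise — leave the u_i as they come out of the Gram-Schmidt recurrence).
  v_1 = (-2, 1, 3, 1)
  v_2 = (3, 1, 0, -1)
Orthogonal basis:
  u_1 = (-2, 1, 3, 1)
  u_2 = (11/5, 7/5, 6/5, -3/5)

Apply the Gram-Schmidt recurrence
  u_1 = v_1
  u_i = v_i − Σ_{j<i} ((v_i · u_j) / (u_j · u_j)) · u_j.

Step by step this gives:
  u_1 = (-2, 1, 3, 1)
  u_2 = (11/5, 7/5, 6/5, -3/5)

Orthogonality check:
  u_2 · u_1 = 0 (should be 0)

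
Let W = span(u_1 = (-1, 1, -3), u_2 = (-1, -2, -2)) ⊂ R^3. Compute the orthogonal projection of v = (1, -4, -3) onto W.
proj_W(v) = (-47/37, -275/74, -159/74)

Set up U = [u_1 | ... | u_2] ∈ R^(3×2). The projector onto W = col(U) is P = U (U^T U)^(-1) U^T.
Compute U^T U =
  [11, 5]
  [5, 9],
and U^T v = (4, 13).
Solve U^T U · c = U^T v for the coefficients: c = (-29/74, 123/74). The projection is proj_W(v) = U c.
Check: (v - proj_W(v)) · u_1 = 0  (should be 0).
Check: (v - proj_W(v)) · u_2 = 0  (should be 0).
Result: proj_W(v) = (-47/37, -275/74, -159/74).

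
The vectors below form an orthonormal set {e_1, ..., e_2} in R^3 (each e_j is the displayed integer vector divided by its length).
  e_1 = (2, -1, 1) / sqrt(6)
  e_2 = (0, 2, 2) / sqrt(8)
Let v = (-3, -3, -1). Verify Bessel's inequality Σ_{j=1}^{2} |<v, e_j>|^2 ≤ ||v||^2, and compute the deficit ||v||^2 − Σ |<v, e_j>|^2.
Σ |<v, e_j>|^2 = 32/3; ||v||^2 = 19; deficit = 25/3

Write each e_j = u_j / sqrt(<u_j, u_j>) where u_j is the displayed integer vector. Then <v, e_j> = <v, u_j> / sqrt(<u_j, u_j>), so |<v, e_j>|^2 = <v, u_j>^2 / <u_j, u_j>.
Coefficients: <v, e_1> = -4/sqrt(6), <v, e_2> = -8/sqrt(8).
Square and sum: Σ |<v, e_j>|^2 = 32/3.
Compute ||v||^2 = v·v = 19.
Deficit = 19 − 32/3 = 25/3 ≥ 0, confirming Bessel's inequality. (The deficit equals ||v − Σ <v,e_j> e_j||^2, the squared distance from v to span{e_j}.)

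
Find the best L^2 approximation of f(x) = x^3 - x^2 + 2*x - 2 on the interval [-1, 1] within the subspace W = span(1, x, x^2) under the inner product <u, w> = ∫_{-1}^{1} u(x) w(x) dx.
g(x) = -x^2 + 13*x/5 - 2

The best approximation g ∈ W is the orthogonal projection of f onto W. Writing g = a_0 + a_1 x + a_2 x^2, the coefficients solve the normal equations G · a = b where
  G_{ij} = <φ_i, φ_j> and b_i = <f, φ_i>, with φ_0 = 1, φ_1 = x, φ_2 = x^2.
G =
  [2, 0, 2/3]
  [0, 2/3, 0]
  [2/3, 0, 2/5],
b = (-14/3, 26/15, -26/15).
Solving gives a_0 = -2, a_1 = 13/5, a_2 = -1, so
  g(x) = -x^2 + 13*x/5 - 2.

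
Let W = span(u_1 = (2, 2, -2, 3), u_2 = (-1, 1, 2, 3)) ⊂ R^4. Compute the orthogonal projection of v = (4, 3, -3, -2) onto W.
proj_W(v) = (893/290, 207/290, -618/145, -102/145)

Set up U = [u_1 | ... | u_2] ∈ R^(4×2). The projector onto W = col(U) is P = U (U^T U)^(-1) U^T.
Compute U^T U =
  [21, 5]
  [5, 15],
and U^T v = (14, -13).
Solve U^T U · c = U^T v for the coefficients: c = (55/58, -343/290). The projection is proj_W(v) = U c.
Check: (v - proj_W(v)) · u_1 = 0  (should be 0).
Check: (v - proj_W(v)) · u_2 = 0  (should be 0).
Result: proj_W(v) = (893/290, 207/290, -618/145, -102/145).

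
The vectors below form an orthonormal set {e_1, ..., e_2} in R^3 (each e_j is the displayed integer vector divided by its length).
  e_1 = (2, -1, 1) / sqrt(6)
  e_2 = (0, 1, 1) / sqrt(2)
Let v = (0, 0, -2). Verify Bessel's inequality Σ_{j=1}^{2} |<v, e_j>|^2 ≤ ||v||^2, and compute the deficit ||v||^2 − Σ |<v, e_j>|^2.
Σ |<v, e_j>|^2 = 8/3; ||v||^2 = 4; deficit = 4/3

Write each e_j = u_j / sqrt(<u_j, u_j>) where u_j is the displayed integer vector. Then <v, e_j> = <v, u_j> / sqrt(<u_j, u_j>), so |<v, e_j>|^2 = <v, u_j>^2 / <u_j, u_j>.
Coefficients: <v, e_1> = -2/sqrt(6), <v, e_2> = -2/sqrt(2).
Square and sum: Σ |<v, e_j>|^2 = 8/3.
Compute ||v||^2 = v·v = 4.
Deficit = 4 − 8/3 = 4/3 ≥ 0, confirming Bessel's inequality. (The deficit equals ||v − Σ <v,e_j> e_j||^2, the squared distance from v to span{e_j}.)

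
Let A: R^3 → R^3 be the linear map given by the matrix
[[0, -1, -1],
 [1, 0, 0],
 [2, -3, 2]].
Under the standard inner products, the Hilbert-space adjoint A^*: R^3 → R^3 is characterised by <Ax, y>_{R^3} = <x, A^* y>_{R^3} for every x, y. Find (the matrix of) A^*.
A^* = A^T =
[[0, 1, 2],
 [-1, 0, -3],
 [-1, 0, 2]]

For real matrices with standard dot products, the defining identity <Ax, y> = <x, A^* y> gives (Ax)^T y = x^T (A^*) y, i.e. x^T A^T y = x^T (A^*) y. Since this holds for all x, y, we must have A^* = A^T. Therefore
A^* =
[[0, 1, 2],
 [-1, 0, -3],
 [-1, 0, 2]].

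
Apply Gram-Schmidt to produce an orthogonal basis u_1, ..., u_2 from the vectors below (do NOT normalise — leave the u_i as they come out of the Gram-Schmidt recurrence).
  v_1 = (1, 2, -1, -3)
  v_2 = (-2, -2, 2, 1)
Orthogonal basis:
  u_1 = (1, 2, -1, -3)
  u_2 = (-19/15, -8/15, 19/15, -6/5)

Apply the Gram-Schmidt recurrence
  u_1 = v_1
  u_i = v_i − Σ_{j<i} ((v_i · u_j) / (u_j · u_j)) · u_j.

Step by step this gives:
  u_1 = (1, 2, -1, -3)
  u_2 = (-19/15, -8/15, 19/15, -6/5)

Orthogonality check:
  u_2 · u_1 = 0 (should be 0)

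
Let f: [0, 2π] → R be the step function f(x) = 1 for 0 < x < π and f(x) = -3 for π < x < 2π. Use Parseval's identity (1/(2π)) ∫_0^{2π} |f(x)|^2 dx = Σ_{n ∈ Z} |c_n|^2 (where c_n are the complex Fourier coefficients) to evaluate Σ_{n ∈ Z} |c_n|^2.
Σ |c_n|^2 = 5

Parseval equates the L^2 energy of f (normalised by 1/(2π)) with the ℓ^2 sum of its Fourier coefficients: (1/(2π)) ∫_0^{2π} |f|^2 = Σ |c_n|^2.
Compute the left side: (1/(2π)) [∫_0^π 1^2 dx + ∫_π^{2π} (-3)^2 dx] = (1/(2π)) · (1π + 9π) = (1 + 9)/2 = 5.
So Σ_{n ∈ Z} |c_n|^2 = 5.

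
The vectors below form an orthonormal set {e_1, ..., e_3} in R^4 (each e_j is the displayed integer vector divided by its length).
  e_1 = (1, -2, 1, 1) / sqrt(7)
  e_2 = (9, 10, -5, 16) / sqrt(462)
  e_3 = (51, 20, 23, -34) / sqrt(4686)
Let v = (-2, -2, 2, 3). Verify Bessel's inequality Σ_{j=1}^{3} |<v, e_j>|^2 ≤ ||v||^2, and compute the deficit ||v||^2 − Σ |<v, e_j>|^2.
Σ |<v, e_j>|^2 = 1091/71; ||v||^2 = 21; deficit = 400/71

Write each e_j = u_j / sqrt(<u_j, u_j>) where u_j is the displayed integer vector. Then <v, e_j> = <v, u_j> / sqrt(<u_j, u_j>), so |<v, e_j>|^2 = <v, u_j>^2 / <u_j, u_j>.
Coefficients: <v, e_1> = 7/sqrt(7), <v, e_2> = 0/sqrt(462), <v, e_3> = -198/sqrt(4686).
Square and sum: Σ |<v, e_j>|^2 = 1091/71.
Compute ||v||^2 = v·v = 21.
Deficit = 21 − 1091/71 = 400/71 ≥ 0, confirming Bessel's inequality. (The deficit equals ||v − Σ <v,e_j> e_j||^2, the squared distance from v to span{e_j}.)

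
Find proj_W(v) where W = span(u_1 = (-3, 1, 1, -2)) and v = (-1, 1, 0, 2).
proj_W(v) = (0, 0, 0, 0)

Set up U = [u_1 | ... | u_1] ∈ R^(4×1). The projector onto W = col(U) is P = U (U^T U)^(-1) U^T.
Compute U^T U =
  [15],
and U^T v = (0).
Solve U^T U · c = U^T v for the coefficients: c = (0). The projection is proj_W(v) = U c.
Check: (v - proj_W(v)) · u_1 = 0  (should be 0).
Result: proj_W(v) = (0, 0, 0, 0).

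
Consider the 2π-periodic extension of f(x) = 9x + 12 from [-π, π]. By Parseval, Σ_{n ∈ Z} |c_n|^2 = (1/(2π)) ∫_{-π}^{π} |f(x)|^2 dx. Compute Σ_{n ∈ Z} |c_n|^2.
Σ |c_n|^2 = 27π^2 + 144

Expand and integrate term by term over [-π, π]:
  ∫ (9x)^2 dx = 81·(2π^3/3); ∫ 2·9·(12)·x dx = 0 (odd integrand); ∫ 12^2 dx = 144·2π.
So (1/(2π)) ∫_{-π}^{π} (9x + 12)^2 dx = 81π^2/3 + 144 = 27π^2 + 144.
Parseval ⇒ Σ |c_n|^2 = 27π^2 + 144.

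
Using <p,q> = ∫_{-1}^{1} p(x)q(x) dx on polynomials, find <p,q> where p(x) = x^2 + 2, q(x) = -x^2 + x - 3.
<p,q> = -236/15

Expand the product: p(x)·q(x) = -x^4 + x^3 - 5*x^2 + 2*x - 6.
∫_{-1}^{1} of each monomial x^k gives [2/(k+1) if k even, 0 if k odd]. Integrating term-by-term (or equivalently evaluating the antiderivative F(x) = -x^5/5 + x^4/4 - 5*x^3/3 + x^2 - 6*x at the endpoints):
  F(1) − F(−1) = -397/60 − (547/60) = -236/15.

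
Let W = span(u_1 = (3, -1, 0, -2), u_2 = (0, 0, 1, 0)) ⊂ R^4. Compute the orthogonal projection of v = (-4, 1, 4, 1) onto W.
proj_W(v) = (-45/14, 15/14, 4, 15/7)

Set up U = [u_1 | ... | u_2] ∈ R^(4×2). The projector onto W = col(U) is P = U (U^T U)^(-1) U^T.
Compute U^T U =
  [14, 0]
  [0, 1],
and U^T v = (-15, 4).
Solve U^T U · c = U^T v for the coefficients: c = (-15/14, 4). The projection is proj_W(v) = U c.
Check: (v - proj_W(v)) · u_1 = 0  (should be 0).
Check: (v - proj_W(v)) · u_2 = 0  (should be 0).
Result: proj_W(v) = (-45/14, 15/14, 4, 15/7).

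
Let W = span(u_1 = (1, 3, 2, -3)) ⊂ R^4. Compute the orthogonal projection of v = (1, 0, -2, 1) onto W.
proj_W(v) = (-6/23, -18/23, -12/23, 18/23)

Set up U = [u_1 | ... | u_1] ∈ R^(4×1). The projector onto W = col(U) is P = U (U^T U)^(-1) U^T.
Compute U^T U =
  [23],
and U^T v = (-6).
Solve U^T U · c = U^T v for the coefficients: c = (-6/23). The projection is proj_W(v) = U c.
Check: (v - proj_W(v)) · u_1 = 0  (should be 0).
Result: proj_W(v) = (-6/23, -18/23, -12/23, 18/23).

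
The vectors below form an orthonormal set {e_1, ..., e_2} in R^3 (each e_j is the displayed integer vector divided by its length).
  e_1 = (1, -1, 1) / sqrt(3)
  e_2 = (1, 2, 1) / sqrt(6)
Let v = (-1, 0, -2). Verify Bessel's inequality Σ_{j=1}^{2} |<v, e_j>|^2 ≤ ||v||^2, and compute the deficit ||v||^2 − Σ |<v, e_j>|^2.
Σ |<v, e_j>|^2 = 9/2; ||v||^2 = 5; deficit = 1/2

Write each e_j = u_j / sqrt(<u_j, u_j>) where u_j is the displayed integer vector. Then <v, e_j> = <v, u_j> / sqrt(<u_j, u_j>), so |<v, e_j>|^2 = <v, u_j>^2 / <u_j, u_j>.
Coefficients: <v, e_1> = -3/sqrt(3), <v, e_2> = -3/sqrt(6).
Square and sum: Σ |<v, e_j>|^2 = 9/2.
Compute ||v||^2 = v·v = 5.
Deficit = 5 − 9/2 = 1/2 ≥ 0, confirming Bessel's inequality. (The deficit equals ||v − Σ <v,e_j> e_j||^2, the squared distance from v to span{e_j}.)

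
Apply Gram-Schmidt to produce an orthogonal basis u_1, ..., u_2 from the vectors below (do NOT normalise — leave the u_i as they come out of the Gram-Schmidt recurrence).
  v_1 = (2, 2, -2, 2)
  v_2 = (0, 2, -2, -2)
Orthogonal basis:
  u_1 = (2, 2, -2, 2)
  u_2 = (-1/2, 3/2, -3/2, -5/2)

Apply the Gram-Schmidt recurrence
  u_1 = v_1
  u_i = v_i − Σ_{j<i} ((v_i · u_j) / (u_j · u_j)) · u_j.

Step by step this gives:
  u_1 = (2, 2, -2, 2)
  u_2 = (-1/2, 3/2, -3/2, -5/2)

Orthogonality check:
  u_2 · u_1 = 0 (should be 0)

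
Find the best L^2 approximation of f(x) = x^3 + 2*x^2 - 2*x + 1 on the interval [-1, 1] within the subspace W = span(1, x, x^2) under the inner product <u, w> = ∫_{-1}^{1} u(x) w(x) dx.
g(x) = 2*x^2 - 7*x/5 + 1

The best approximation g ∈ W is the orthogonal projection of f onto W. Writing g = a_0 + a_1 x + a_2 x^2, the coefficients solve the normal equations G · a = b where
  G_{ij} = <φ_i, φ_j> and b_i = <f, φ_i>, with φ_0 = 1, φ_1 = x, φ_2 = x^2.
G =
  [2, 0, 2/3]
  [0, 2/3, 0]
  [2/3, 0, 2/5],
b = (10/3, -14/15, 22/15).
Solving gives a_0 = 1, a_1 = -7/5, a_2 = 2, so
  g(x) = 2*x^2 - 7*x/5 + 1.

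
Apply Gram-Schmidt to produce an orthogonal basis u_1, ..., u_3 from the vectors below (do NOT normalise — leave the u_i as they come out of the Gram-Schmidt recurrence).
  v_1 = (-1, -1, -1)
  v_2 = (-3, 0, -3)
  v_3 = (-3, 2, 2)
Orthogonal basis:
  u_1 = (-1, -1, -1)
  u_2 = (-1, 2, -1)
  u_3 = (-5/2, 0, 5/2)

Apply the Gram-Schmidt recurrence
  u_1 = v_1
  u_i = v_i − Σ_{j<i} ((v_i · u_j) / (u_j · u_j)) · u_j.

Step by step this gives:
  u_1 = (-1, -1, -1)
  u_2 = (-1, 2, -1)
  u_3 = (-5/2, 0, 5/2)

Orthogonality check:
  u_2 · u_1 = 0 (should be 0)
  u_3 · u_1 = 0 (should be 0)
  u_3 · u_2 = 0 (should be 0)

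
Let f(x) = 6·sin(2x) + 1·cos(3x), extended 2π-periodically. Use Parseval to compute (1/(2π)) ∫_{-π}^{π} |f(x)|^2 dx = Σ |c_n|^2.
Σ |c_n|^2 = 37/2

Expand |f|^2 and use orthogonality of {sin(nx), cos(mx)} on [-π, π]:
  ∫_{-π}^{π} sin(nx)^2 dx = π, ∫ cos(mx)^2 dx = π, and cross terms integrate to 0.
So ∫_{-π}^{π} f(x)^2 dx = 6^2 · π + 1^2 · π = (36 + 1)π.
Divide by 2π: (36 + 1)/2 = 37/2.
By Parseval, this equals Σ |c_n|^2.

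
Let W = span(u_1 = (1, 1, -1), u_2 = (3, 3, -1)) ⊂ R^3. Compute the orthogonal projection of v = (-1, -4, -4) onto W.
proj_W(v) = (-5/2, -5/2, -4)

Set up U = [u_1 | ... | u_2] ∈ R^(3×2). The projector onto W = col(U) is P = U (U^T U)^(-1) U^T.
Compute U^T U =
  [3, 7]
  [7, 19],
and U^T v = (-1, -11).
Solve U^T U · c = U^T v for the coefficients: c = (29/4, -13/4). The projection is proj_W(v) = U c.
Check: (v - proj_W(v)) · u_1 = 0  (should be 0).
Check: (v - proj_W(v)) · u_2 = 0  (should be 0).
Result: proj_W(v) = (-5/2, -5/2, -4).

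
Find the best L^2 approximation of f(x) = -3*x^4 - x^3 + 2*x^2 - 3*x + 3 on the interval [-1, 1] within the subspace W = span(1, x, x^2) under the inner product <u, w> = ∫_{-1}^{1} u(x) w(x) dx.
g(x) = -4*x^2/7 - 18*x/5 + 114/35

The best approximation g ∈ W is the orthogonal projection of f onto W. Writing g = a_0 + a_1 x + a_2 x^2, the coefficients solve the normal equations G · a = b where
  G_{ij} = <φ_i, φ_j> and b_i = <f, φ_i>, with φ_0 = 1, φ_1 = x, φ_2 = x^2.
G =
  [2, 0, 2/3]
  [0, 2/3, 0]
  [2/3, 0, 2/5],
b = (92/15, -12/5, 68/35).
Solving gives a_0 = 114/35, a_1 = -18/5, a_2 = -4/7, so
  g(x) = -4*x^2/7 - 18*x/5 + 114/35.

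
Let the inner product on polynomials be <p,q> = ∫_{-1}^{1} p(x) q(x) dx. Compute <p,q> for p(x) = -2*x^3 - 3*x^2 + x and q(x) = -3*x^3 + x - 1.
<p,q> = 50/21

Expand the product: p(x)·q(x) = 6*x^6 + 9*x^5 - 5*x^4 - x^3 + 4*x^2 - x.
∫_{-1}^{1} of each monomial x^k gives [2/(k+1) if k even, 0 if k odd]. Integrating term-by-term (or equivalently evaluating the antiderivative F(x) = 6*x^7/7 + 3*x^6/2 - x^5 - x^4/4 + 4*x^3/3 - x^2/2 at the endpoints):
  F(1) − F(−1) = 163/84 − (-37/84) = 50/21.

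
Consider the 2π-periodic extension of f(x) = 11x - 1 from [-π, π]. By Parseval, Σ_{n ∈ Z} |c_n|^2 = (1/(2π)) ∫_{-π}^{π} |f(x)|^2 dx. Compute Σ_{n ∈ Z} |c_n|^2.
Σ |c_n|^2 = 121π^2/3 + 1

Expand and integrate term by term over [-π, π]:
  ∫ (11x)^2 dx = 121·(2π^3/3); ∫ 2·11·(-1)·x dx = 0 (odd integrand); ∫ (-1)^2 dx = 1·2π.
So (1/(2π)) ∫_{-π}^{π} (11x - 1)^2 dx = 121π^2/3 + 1 = 121π^2/3 + 1.
Parseval ⇒ Σ |c_n|^2 = 121π^2/3 + 1.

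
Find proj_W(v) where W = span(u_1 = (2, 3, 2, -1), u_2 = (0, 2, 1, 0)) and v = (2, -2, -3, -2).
proj_W(v) = (2, -3, -1, -1)

Set up U = [u_1 | ... | u_2] ∈ R^(4×2). The projector onto W = col(U) is P = U (U^T U)^(-1) U^T.
Compute U^T U =
  [18, 8]
  [8, 5],
and U^T v = (-6, -7).
Solve U^T U · c = U^T v for the coefficients: c = (1, -3). The projection is proj_W(v) = U c.
Check: (v - proj_W(v)) · u_1 = 0  (should be 0).
Check: (v - proj_W(v)) · u_2 = 0  (should be 0).
Result: proj_W(v) = (2, -3, -1, -1).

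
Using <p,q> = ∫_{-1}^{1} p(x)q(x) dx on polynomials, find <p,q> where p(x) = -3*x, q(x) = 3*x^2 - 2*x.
<p,q> = 4

Expand the product: p(x)·q(x) = -9*x^3 + 6*x^2.
∫_{-1}^{1} of each monomial x^k gives [2/(k+1) if k even, 0 if k odd]. Integrating term-by-term (or equivalently evaluating the antiderivative F(x) = -9*x^4/4 + 2*x^3 at the endpoints):
  F(1) − F(−1) = -1/4 − (-17/4) = 4.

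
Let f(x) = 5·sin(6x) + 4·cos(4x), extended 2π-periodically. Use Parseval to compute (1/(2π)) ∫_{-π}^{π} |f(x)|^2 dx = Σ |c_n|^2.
Σ |c_n|^2 = 41/2

Expand |f|^2 and use orthogonality of {sin(nx), cos(mx)} on [-π, π]:
  ∫_{-π}^{π} sin(nx)^2 dx = π, ∫ cos(mx)^2 dx = π, and cross terms integrate to 0.
So ∫_{-π}^{π} f(x)^2 dx = 5^2 · π + 4^2 · π = (25 + 16)π.
Divide by 2π: (25 + 16)/2 = 41/2.
By Parseval, this equals Σ |c_n|^2.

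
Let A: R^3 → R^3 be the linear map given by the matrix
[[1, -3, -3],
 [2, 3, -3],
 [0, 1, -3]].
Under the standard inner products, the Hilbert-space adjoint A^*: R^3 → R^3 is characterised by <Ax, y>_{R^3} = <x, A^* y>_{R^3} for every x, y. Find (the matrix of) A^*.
A^* = A^T =
[[1, 2, 0],
 [-3, 3, 1],
 [-3, -3, -3]]

For real matrices with standard dot products, the defining identity <Ax, y> = <x, A^* y> gives (Ax)^T y = x^T (A^*) y, i.e. x^T A^T y = x^T (A^*) y. Since this holds for all x, y, we must have A^* = A^T. Therefore
A^* =
[[1, 2, 0],
 [-3, 3, 1],
 [-3, -3, -3]].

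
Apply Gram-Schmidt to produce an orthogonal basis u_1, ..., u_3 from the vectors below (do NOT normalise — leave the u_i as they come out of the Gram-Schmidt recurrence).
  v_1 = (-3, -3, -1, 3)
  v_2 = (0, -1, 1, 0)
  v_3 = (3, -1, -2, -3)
Orthogonal basis:
  u_1 = (-3, -3, -1, 3)
  u_2 = (3/14, -11/14, 15/14, -3/14)
  u_3 = (21/13, -63/26, -63/26, -21/13)

Apply the Gram-Schmidt recurrence
  u_1 = v_1
  u_i = v_i − Σ_{j<i} ((v_i · u_j) / (u_j · u_j)) · u_j.

Step by step this gives:
  u_1 = (-3, -3, -1, 3)
  u_2 = (3/14, -11/14, 15/14, -3/14)
  u_3 = (21/13, -63/26, -63/26, -21/13)

Orthogonality check:
  u_2 · u_1 = 0 (should be 0)
  u_3 · u_1 = 0 (should be 0)
  u_3 · u_2 = 0 (should be 0)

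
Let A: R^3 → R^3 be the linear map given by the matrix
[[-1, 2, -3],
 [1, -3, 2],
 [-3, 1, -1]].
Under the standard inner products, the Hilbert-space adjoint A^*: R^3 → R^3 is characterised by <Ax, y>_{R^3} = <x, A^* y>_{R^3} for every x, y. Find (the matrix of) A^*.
A^* = A^T =
[[-1, 1, -3],
 [2, -3, 1],
 [-3, 2, -1]]

For real matrices with standard dot products, the defining identity <Ax, y> = <x, A^* y> gives (Ax)^T y = x^T (A^*) y, i.e. x^T A^T y = x^T (A^*) y. Since this holds for all x, y, we must have A^* = A^T. Therefore
A^* =
[[-1, 1, -3],
 [2, -3, 1],
 [-3, 2, -1]].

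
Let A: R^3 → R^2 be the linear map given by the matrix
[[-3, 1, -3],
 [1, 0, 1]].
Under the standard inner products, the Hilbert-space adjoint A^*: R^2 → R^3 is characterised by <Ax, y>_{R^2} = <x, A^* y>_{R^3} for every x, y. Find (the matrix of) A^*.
A^* = A^T =
[[-3, 1],
 [1, 0],
 [-3, 1]]

For real matrices with standard dot products, the defining identity <Ax, y> = <x, A^* y> gives (Ax)^T y = x^T (A^*) y, i.e. x^T A^T y = x^T (A^*) y. Since this holds for all x, y, we must have A^* = A^T. Therefore
A^* =
[[-3, 1],
 [1, 0],
 [-3, 1]].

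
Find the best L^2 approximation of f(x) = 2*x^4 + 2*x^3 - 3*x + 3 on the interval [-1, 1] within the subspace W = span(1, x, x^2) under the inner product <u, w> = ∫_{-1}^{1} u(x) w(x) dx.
g(x) = 12*x^2/7 - 9*x/5 + 99/35

The best approximation g ∈ W is the orthogonal projection of f onto W. Writing g = a_0 + a_1 x + a_2 x^2, the coefficients solve the normal equations G · a = b where
  G_{ij} = <φ_i, φ_j> and b_i = <f, φ_i>, with φ_0 = 1, φ_1 = x, φ_2 = x^2.
G =
  [2, 0, 2/3]
  [0, 2/3, 0]
  [2/3, 0, 2/5],
b = (34/5, -6/5, 18/7).
Solving gives a_0 = 99/35, a_1 = -9/5, a_2 = 12/7, so
  g(x) = 12*x^2/7 - 9*x/5 + 99/35.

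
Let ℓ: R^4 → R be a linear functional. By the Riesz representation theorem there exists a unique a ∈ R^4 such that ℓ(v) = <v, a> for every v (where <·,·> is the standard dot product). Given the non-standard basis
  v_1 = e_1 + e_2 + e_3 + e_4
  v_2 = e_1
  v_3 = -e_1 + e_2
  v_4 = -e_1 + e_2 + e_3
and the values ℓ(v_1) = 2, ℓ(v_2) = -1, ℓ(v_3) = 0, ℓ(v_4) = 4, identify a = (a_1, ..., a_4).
a = (-1, -1, 4, 0)

Write a = (a_1, ..., a_4) in the standard basis. For each basis vector v_i, ℓ(v_i) = <v_i, a> is a linear equation in the a_j's. Collect the n equations into a matrix system V a = ℓ, where row i of V is v_i (expressed in the standard basis). Since V is invertible (lower-triangular with 1s on the diagonal, up to permutation), solve by back-substitution:
  V =
[[1, 1, 1, 1],
 [1, 0, 0, 0],
 [-1, 1, 0, 0],
 [-1, 1, 1, 0]]
  V a = (2, -1, 0, 4)
Solving gives a = (-1, -1, 4, 0).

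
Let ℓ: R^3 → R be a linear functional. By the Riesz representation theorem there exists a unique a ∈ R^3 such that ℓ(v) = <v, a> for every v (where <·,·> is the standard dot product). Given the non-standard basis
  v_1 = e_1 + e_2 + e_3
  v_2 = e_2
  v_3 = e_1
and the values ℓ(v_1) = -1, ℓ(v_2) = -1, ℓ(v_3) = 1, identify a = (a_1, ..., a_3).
a = (1, -1, -1)

Write a = (a_1, ..., a_3) in the standard basis. For each basis vector v_i, ℓ(v_i) = <v_i, a> is a linear equation in the a_j's. Collect the n equations into a matrix system V a = ℓ, where row i of V is v_i (expressed in the standard basis). Since V is invertible (lower-triangular with 1s on the diagonal, up to permutation), solve by back-substitution:
  V =
[[1, 1, 1],
 [0, 1, 0],
 [1, 0, 0]]
  V a = (-1, -1, 1)
Solving gives a = (1, -1, -1).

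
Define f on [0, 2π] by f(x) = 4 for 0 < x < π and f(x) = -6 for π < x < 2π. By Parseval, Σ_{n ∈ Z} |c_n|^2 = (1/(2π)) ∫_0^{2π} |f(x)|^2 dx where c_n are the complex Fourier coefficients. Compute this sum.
Σ |c_n|^2 = 26

Parseval equates the L^2 energy of f (normalised by 1/(2π)) with the ℓ^2 sum of its Fourier coefficients: (1/(2π)) ∫_0^{2π} |f|^2 = Σ |c_n|^2.
Compute the left side: (1/(2π)) [∫_0^π 4^2 dx + ∫_π^{2π} (-6)^2 dx] = (1/(2π)) · (16π + 36π) = (16 + 36)/2 = 26.
So Σ_{n ∈ Z} |c_n|^2 = 26.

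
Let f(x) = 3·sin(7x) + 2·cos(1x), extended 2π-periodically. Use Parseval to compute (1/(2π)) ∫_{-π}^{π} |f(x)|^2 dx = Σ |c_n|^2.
Σ |c_n|^2 = 13/2

Expand |f|^2 and use orthogonality of {sin(nx), cos(mx)} on [-π, π]:
  ∫_{-π}^{π} sin(nx)^2 dx = π, ∫ cos(mx)^2 dx = π, and cross terms integrate to 0.
So ∫_{-π}^{π} f(x)^2 dx = 3^2 · π + 2^2 · π = (9 + 4)π.
Divide by 2π: (9 + 4)/2 = 13/2.
By Parseval, this equals Σ |c_n|^2.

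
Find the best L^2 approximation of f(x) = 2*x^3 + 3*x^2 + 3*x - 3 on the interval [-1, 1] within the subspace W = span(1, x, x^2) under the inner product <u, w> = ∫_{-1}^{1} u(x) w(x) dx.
g(x) = 3*x^2 + 21*x/5 - 3

The best approximation g ∈ W is the orthogonal projection of f onto W. Writing g = a_0 + a_1 x + a_2 x^2, the coefficients solve the normal equations G · a = b where
  G_{ij} = <φ_i, φ_j> and b_i = <f, φ_i>, with φ_0 = 1, φ_1 = x, φ_2 = x^2.
G =
  [2, 0, 2/3]
  [0, 2/3, 0]
  [2/3, 0, 2/5],
b = (-4, 14/5, -4/5).
Solving gives a_0 = -3, a_1 = 21/5, a_2 = 3, so
  g(x) = 3*x^2 + 21*x/5 - 3.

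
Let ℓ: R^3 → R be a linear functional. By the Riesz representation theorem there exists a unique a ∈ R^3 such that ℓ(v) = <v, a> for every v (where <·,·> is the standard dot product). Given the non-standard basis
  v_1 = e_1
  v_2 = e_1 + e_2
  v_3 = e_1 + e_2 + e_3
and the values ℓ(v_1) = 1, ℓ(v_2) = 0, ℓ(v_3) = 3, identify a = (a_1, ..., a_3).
a = (1, -1, 3)

Write a = (a_1, ..., a_3) in the standard basis. For each basis vector v_i, ℓ(v_i) = <v_i, a> is a linear equation in the a_j's. Collect the n equations into a matrix system V a = ℓ, where row i of V is v_i (expressed in the standard basis). Since V is invertible (lower-triangular with 1s on the diagonal, up to permutation), solve by back-substitution:
  V =
[[1, 0, 0],
 [1, 1, 0],
 [1, 1, 1]]
  V a = (1, 0, 3)
Solving gives a = (1, -1, 3).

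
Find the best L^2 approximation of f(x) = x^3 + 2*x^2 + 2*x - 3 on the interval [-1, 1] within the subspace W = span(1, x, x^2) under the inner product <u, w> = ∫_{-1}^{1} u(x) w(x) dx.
g(x) = 2*x^2 + 13*x/5 - 3

The best approximation g ∈ W is the orthogonal projection of f onto W. Writing g = a_0 + a_1 x + a_2 x^2, the coefficients solve the normal equations G · a = b where
  G_{ij} = <φ_i, φ_j> and b_i = <f, φ_i>, with φ_0 = 1, φ_1 = x, φ_2 = x^2.
G =
  [2, 0, 2/3]
  [0, 2/3, 0]
  [2/3, 0, 2/5],
b = (-14/3, 26/15, -6/5).
Solving gives a_0 = -3, a_1 = 13/5, a_2 = 2, so
  g(x) = 2*x^2 + 13*x/5 - 3.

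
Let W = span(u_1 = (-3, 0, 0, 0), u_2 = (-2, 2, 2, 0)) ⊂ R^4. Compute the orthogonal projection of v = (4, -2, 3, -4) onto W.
proj_W(v) = (4, 1/2, 1/2, 0)

Set up U = [u_1 | ... | u_2] ∈ R^(4×2). The projector onto W = col(U) is P = U (U^T U)^(-1) U^T.
Compute U^T U =
  [9, 6]
  [6, 12],
and U^T v = (-12, -6).
Solve U^T U · c = U^T v for the coefficients: c = (-3/2, 1/4). The projection is proj_W(v) = U c.
Check: (v - proj_W(v)) · u_1 = 0  (should be 0).
Check: (v - proj_W(v)) · u_2 = 0  (should be 0).
Result: proj_W(v) = (4, 1/2, 1/2, 0).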